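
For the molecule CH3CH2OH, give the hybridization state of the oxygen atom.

sp³

The oxygen atom (2 σ bonds and 2 lone pairs) has steric number 4: sp3.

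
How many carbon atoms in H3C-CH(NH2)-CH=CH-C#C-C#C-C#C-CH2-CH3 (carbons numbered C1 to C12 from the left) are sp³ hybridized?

C1: sp3 ✓
C2: sp3 ✓
C3: sp2
C4: sp2
C5: sp
C6: sp
C7: sp
C8: sp
C9: sp
C10: sp
C11: sp3 ✓
C12: sp3 ✓
C1, C2, C11, C12 → 4 sp3 carbons.

4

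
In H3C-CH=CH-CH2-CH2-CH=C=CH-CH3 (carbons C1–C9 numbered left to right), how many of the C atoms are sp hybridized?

1

C1: sp3
C2: sp2
C3: sp2
C4: sp3
C5: sp3
C6: sp2
C7: sp ✓
C8: sp2
C9: sp3
C7 → 1 sp carbon.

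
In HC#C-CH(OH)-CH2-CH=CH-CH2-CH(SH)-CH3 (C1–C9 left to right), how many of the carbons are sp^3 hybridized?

C1: sp
C2: sp
C3: sp3 ✓
C4: sp3 ✓
C5: sp2
C6: sp2
C7: sp3 ✓
C8: sp3 ✓
C9: sp3 ✓
C3, C4, C7, C8, C9 → 5 sp3 carbons.

5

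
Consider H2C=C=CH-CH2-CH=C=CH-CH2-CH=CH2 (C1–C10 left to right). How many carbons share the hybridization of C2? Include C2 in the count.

C2 is sp (two π bonds).
C1: sp2
C2: sp ✓
C3: sp2
C4: sp3
C5: sp2
C6: sp ✓
C7: sp2
C8: sp3
C9: sp2
C10: sp2
2 carbons are sp.

2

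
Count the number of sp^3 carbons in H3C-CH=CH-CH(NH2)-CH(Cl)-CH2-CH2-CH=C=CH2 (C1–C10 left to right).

5

C1: sp3 ✓
C2: sp2
C3: sp2
C4: sp3 ✓
C5: sp3 ✓
C6: sp3 ✓
C7: sp3 ✓
C8: sp2
C9: sp
C10: sp2
C1, C4, C5, C6, C7 → 5 sp3 carbons.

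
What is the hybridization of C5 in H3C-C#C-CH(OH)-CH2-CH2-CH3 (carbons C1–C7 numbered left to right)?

sp3

C5 carries 4 σ bonds, giving a steric number of 4, so it is sp3.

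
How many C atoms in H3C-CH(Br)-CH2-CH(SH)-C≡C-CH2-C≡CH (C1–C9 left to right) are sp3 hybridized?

5

C1: sp3 ✓
C2: sp3 ✓
C3: sp3 ✓
C4: sp3 ✓
C5: sp
C6: sp
C7: sp3 ✓
C8: sp
C9: sp
C1, C2, C3, C4, C7 → 5 sp3 carbons.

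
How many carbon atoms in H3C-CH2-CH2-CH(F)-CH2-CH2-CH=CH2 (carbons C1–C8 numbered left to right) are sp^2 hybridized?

2

C1: sp3
C2: sp3
C3: sp3
C4: sp3
C5: sp3
C6: sp3
C7: sp2 ✓
C8: sp2 ✓
C7, C8 → 2 sp2 carbons.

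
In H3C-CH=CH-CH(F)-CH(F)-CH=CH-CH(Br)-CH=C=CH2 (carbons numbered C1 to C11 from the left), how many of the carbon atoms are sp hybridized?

C1: sp3
C2: sp2
C3: sp2
C4: sp3
C5: sp3
C6: sp2
C7: sp2
C8: sp3
C9: sp2
C10: sp ✓
C11: sp2
C10 → 1 sp carbon.

1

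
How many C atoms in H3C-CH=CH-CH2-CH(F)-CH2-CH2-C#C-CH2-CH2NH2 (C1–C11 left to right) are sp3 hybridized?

C1: sp3 ✓
C2: sp2
C3: sp2
C4: sp3 ✓
C5: sp3 ✓
C6: sp3 ✓
C7: sp3 ✓
C8: sp
C9: sp
C10: sp3 ✓
C11: sp3 ✓
C1, C4, C5, C6, C7, C10, C11 → 7 sp3 carbons.

7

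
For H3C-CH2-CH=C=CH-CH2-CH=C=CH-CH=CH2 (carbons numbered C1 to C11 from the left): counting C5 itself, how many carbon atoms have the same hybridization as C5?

6

C5 is sp2 (one π bond).
C1: sp3
C2: sp3
C3: sp2 ✓
C4: sp
C5: sp2 ✓
C6: sp3
C7: sp2 ✓
C8: sp
C9: sp2 ✓
C10: sp2 ✓
C11: sp2 ✓
6 carbons are sp2.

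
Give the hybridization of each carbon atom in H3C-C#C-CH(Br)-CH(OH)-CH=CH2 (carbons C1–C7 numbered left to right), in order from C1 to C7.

C1 sp3, C2 sp, C3 sp, C4 sp3, C5 sp3, C6 sp2, C7 sp2

C1: 4 σ bonds; 4 regions of electron density → sp3.
C2 (2 σ bonds, plus two π bonds) has steric number 2: sp.
C3 is sp: 2 σ bonds, plus two π bonds, 2 electron-density regions.
C4 carries 4 σ bonds, giving a steric number of 4, so it is sp3.
C5: 4 σ bonds — 4 electron domains, sp3.
C6 has 3 σ bonds, plus one π bond: steric number 3 → sp2.
C7 has 3 σ bonds, plus one π bond: steric number 3 → sp2.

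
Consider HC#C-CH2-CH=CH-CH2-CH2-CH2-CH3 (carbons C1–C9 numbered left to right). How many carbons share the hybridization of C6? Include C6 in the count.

C6 is sp3 (only σ bonds).
C1: sp
C2: sp
C3: sp3 ✓
C4: sp2
C5: sp2
C6: sp3 ✓
C7: sp3 ✓
C8: sp3 ✓
C9: sp3 ✓
5 carbons are sp3.

5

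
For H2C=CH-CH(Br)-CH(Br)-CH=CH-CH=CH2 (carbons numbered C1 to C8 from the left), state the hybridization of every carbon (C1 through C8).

C1 (3 σ bonds, plus one π bond) has steric number 3: sp2.
C2 — 3 σ bonds, plus one π bond. Steric number 3, so sp2.
C3: 4 σ bonds — 4 electron domains, sp3.
C4 carries 4 σ bonds, giving a steric number of 4, so it is sp3.
C5: 3 σ bonds, plus one π bond; 3 regions of electron density → sp2.
C6: 3 σ bonds, plus one π bond — 3 electron domains, sp2.
C7 — 3 σ bonds, plus one π bond. Steric number 3, so sp2.
C8: 3 σ bonds, plus one π bond; 3 regions of electron density → sp2.

C1 sp2, C2 sp2, C3 sp3, C4 sp3, C5 sp2, C6 sp2, C7 sp2, C8 sp2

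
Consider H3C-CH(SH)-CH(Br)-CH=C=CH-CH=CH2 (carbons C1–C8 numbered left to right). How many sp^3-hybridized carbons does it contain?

C1: sp3 ✓
C2: sp3 ✓
C3: sp3 ✓
C4: sp2
C5: sp
C6: sp2
C7: sp2
C8: sp2
C1, C2, C3 → 3 sp3 carbons.

3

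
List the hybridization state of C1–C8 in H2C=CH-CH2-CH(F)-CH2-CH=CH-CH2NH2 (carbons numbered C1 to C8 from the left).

C1 — 3 σ bonds, plus one π bond. Steric number 3, so sp2.
C2 is sp2: 3 σ bonds, plus one π bond, 3 electron-density regions.
C3 — 4 σ bonds. Steric number 4, so sp3.
C4 carries 4 σ bonds, giving a steric number of 4, so it is sp3.
C5 has 4 σ bonds: steric number 4 → sp3.
C6: 3 σ bonds, plus one π bond; 3 regions of electron density → sp2.
C7 carries 3 σ bonds, plus one π bond, giving a steric number of 3, so it is sp2.
C8 has 4 σ bonds: steric number 4 → sp3.

C1 sp2, C2 sp2, C3 sp3, C4 sp3, C5 sp3, C6 sp2, C7 sp2, C8 sp3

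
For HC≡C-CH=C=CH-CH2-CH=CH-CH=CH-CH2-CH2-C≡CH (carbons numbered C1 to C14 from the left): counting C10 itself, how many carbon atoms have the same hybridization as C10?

C10 is sp2 (one π bond).
C1: sp
C2: sp
C3: sp2 ✓
C4: sp
C5: sp2 ✓
C6: sp3
C7: sp2 ✓
C8: sp2 ✓
C9: sp2 ✓
C10: sp2 ✓
C11: sp3
C12: sp3
C13: sp
C14: sp
6 carbons are sp2.

6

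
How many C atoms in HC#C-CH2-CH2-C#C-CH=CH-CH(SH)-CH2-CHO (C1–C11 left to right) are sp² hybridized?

3

C1: sp
C2: sp
C3: sp3
C4: sp3
C5: sp
C6: sp
C7: sp2 ✓
C8: sp2 ✓
C9: sp3
C10: sp3
C11: sp2 ✓
C7, C8, C11 → 3 sp2 carbons.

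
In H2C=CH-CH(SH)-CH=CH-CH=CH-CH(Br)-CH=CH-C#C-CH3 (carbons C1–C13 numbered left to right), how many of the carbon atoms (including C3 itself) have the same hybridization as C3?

3

C3 is sp3 (only σ bonds).
C1: sp2
C2: sp2
C3: sp3 ✓
C4: sp2
C5: sp2
C6: sp2
C7: sp2
C8: sp3 ✓
C9: sp2
C10: sp2
C11: sp
C12: sp
C13: sp3 ✓
3 carbons are sp3.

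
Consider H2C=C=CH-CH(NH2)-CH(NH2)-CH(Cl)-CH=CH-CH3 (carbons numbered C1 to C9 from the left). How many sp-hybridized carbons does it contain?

1

C1: sp2
C2: sp ✓
C3: sp2
C4: sp3
C5: sp3
C6: sp3
C7: sp2
C8: sp2
C9: sp3
C2 → 1 sp carbon.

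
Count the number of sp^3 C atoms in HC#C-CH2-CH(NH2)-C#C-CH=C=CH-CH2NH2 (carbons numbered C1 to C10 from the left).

C1: sp
C2: sp
C3: sp3 ✓
C4: sp3 ✓
C5: sp
C6: sp
C7: sp2
C8: sp
C9: sp2
C10: sp3 ✓
C3, C4, C10 → 3 sp3 carbons.

3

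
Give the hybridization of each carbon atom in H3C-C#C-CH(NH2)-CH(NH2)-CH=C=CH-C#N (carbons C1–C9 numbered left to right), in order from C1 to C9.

C1 sp3, C2 sp, C3 sp, C4 sp3, C5 sp3, C6 sp2, C7 sp, C8 sp2, C9 sp

C1 — 4 σ bonds. Steric number 4, so sp3.
C2 — 2 σ bonds, plus two π bonds. Steric number 2, so sp.
C3: 2 σ bonds, plus two π bonds; 2 regions of electron density → sp.
C4: 4 σ bonds — 4 electron domains, sp3.
C5 — 4 σ bonds. Steric number 4, so sp3.
C6 (3 σ bonds, plus one π bond) has steric number 3: sp2.
C7 is sp: 2 σ bonds, plus two π bonds, 2 electron-density regions.
C8: 3 σ bonds, plus one π bond; 3 regions of electron density → sp2.
C9 is sp: 2 σ bonds, plus two π bonds, 2 electron-density regions.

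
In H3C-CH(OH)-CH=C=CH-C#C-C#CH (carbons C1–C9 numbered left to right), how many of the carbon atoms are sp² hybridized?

C1: sp3
C2: sp3
C3: sp2 ✓
C4: sp
C5: sp2 ✓
C6: sp
C7: sp
C8: sp
C9: sp
C3, C5 → 2 sp2 carbons.

2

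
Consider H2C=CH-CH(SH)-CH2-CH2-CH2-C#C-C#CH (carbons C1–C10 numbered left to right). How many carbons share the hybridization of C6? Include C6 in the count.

4

C6 is sp3 (only σ bonds).
C1: sp2
C2: sp2
C3: sp3 ✓
C4: sp3 ✓
C5: sp3 ✓
C6: sp3 ✓
C7: sp
C8: sp
C9: sp
C10: sp
4 carbons are sp3.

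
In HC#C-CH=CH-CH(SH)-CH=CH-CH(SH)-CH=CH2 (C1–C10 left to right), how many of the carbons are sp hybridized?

2

C1: sp ✓
C2: sp ✓
C3: sp2
C4: sp2
C5: sp3
C6: sp2
C7: sp2
C8: sp3
C9: sp2
C10: sp2
C1, C2 → 2 sp carbons.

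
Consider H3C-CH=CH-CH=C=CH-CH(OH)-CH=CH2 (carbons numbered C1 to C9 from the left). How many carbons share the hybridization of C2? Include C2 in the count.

C2 is sp2 (one π bond).
C1: sp3
C2: sp2 ✓
C3: sp2 ✓
C4: sp2 ✓
C5: sp
C6: sp2 ✓
C7: sp3
C8: sp2 ✓
C9: sp2 ✓
6 carbons are sp2.

6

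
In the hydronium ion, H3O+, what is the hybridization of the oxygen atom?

sp³

Three σ bonds + one lone pair = steric number 4 → sp3.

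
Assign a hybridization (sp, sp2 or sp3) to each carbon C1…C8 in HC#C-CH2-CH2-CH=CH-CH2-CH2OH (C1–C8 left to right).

C1 sp, C2 sp, C3 sp3, C4 sp3, C5 sp2, C6 sp2, C7 sp3, C8 sp3

C1 — 2 σ bonds, plus two π bonds. Steric number 2, so sp.
C2 is sp: 2 σ bonds, plus two π bonds, 2 electron-density regions.
C3: 4 σ bonds; 4 regions of electron density → sp3.
C4 (4 σ bonds) has steric number 4: sp3.
C5 carries 3 σ bonds, plus one π bond, giving a steric number of 3, so it is sp2.
C6 is sp2: 3 σ bonds, plus one π bond, 3 electron-density regions.
C7: 4 σ bonds; 4 regions of electron density → sp3.
C8: 4 σ bonds — 4 electron domains, sp3.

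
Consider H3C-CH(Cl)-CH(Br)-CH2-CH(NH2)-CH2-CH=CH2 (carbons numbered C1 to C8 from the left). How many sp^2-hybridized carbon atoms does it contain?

C1: sp3
C2: sp3
C3: sp3
C4: sp3
C5: sp3
C6: sp3
C7: sp2 ✓
C8: sp2 ✓
C7, C8 → 2 sp2 carbons.

2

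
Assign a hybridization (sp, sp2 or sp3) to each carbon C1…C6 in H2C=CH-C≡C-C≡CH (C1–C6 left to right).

C1 sp2, C2 sp2, C3 sp, C4 sp, C5 sp, C6 sp

C1 (3 σ bonds, plus one π bond) has steric number 3: sp2.
C2: 3 σ bonds, plus one π bond; 3 regions of electron density → sp2.
C3 is sp: 2 σ bonds, plus two π bonds, 2 electron-density regions.
C4 has 2 σ bonds, plus two π bonds: steric number 2 → sp.
C5 — 2 σ bonds, plus two π bonds. Steric number 2, so sp.
C6: 2 σ bonds, plus two π bonds; 2 regions of electron density → sp.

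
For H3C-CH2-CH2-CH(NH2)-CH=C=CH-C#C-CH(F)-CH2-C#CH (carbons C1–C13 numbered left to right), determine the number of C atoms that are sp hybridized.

C1: sp3
C2: sp3
C3: sp3
C4: sp3
C5: sp2
C6: sp ✓
C7: sp2
C8: sp ✓
C9: sp ✓
C10: sp3
C11: sp3
C12: sp ✓
C13: sp ✓
C6, C8, C9, C12, C13 → 5 sp carbons.

5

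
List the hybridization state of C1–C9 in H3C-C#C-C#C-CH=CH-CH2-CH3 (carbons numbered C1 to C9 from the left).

C1 sp3, C2 sp, C3 sp, C4 sp, C5 sp, C6 sp2, C7 sp2, C8 sp3, C9 sp3

C1 — 4 σ bonds. Steric number 4, so sp3.
C2 — 2 σ bonds, plus two π bonds. Steric number 2, so sp.
C3 (2 σ bonds, plus two π bonds) has steric number 2: sp.
C4 (2 σ bonds, plus two π bonds) has steric number 2: sp.
C5 — 2 σ bonds, plus two π bonds. Steric number 2, so sp.
C6 is sp2: 3 σ bonds, plus one π bond, 3 electron-density regions.
C7 is sp2: 3 σ bonds, plus one π bond, 3 electron-density regions.
C8 carries 4 σ bonds, giving a steric number of 4, so it is sp3.
C9: 4 σ bonds — 4 electron domains, sp3.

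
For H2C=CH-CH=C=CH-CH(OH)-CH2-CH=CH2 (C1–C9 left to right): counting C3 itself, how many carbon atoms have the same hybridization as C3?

6

C3 is sp2 (one π bond).
C1: sp2 ✓
C2: sp2 ✓
C3: sp2 ✓
C4: sp
C5: sp2 ✓
C6: sp3
C7: sp3
C8: sp2 ✓
C9: sp2 ✓
6 carbons are sp2.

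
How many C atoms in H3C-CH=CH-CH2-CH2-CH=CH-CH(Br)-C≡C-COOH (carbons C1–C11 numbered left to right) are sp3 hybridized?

4

C1: sp3 ✓
C2: sp2
C3: sp2
C4: sp3 ✓
C5: sp3 ✓
C6: sp2
C7: sp2
C8: sp3 ✓
C9: sp
C10: sp
C11: sp2
C1, C4, C5, C8 → 4 sp3 carbons.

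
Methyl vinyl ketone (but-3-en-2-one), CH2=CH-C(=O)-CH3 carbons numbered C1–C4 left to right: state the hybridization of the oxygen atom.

The oxygen atom is sp2: 1 σ bond and 2 lone pairs, plus one π bond, 3 electron-density regions.

sp2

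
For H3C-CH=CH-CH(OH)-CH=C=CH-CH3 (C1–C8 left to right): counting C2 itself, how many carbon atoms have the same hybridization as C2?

C2 is sp2 (one π bond).
C1: sp3
C2: sp2 ✓
C3: sp2 ✓
C4: sp3
C5: sp2 ✓
C6: sp
C7: sp2 ✓
C8: sp3
4 carbons are sp2.

4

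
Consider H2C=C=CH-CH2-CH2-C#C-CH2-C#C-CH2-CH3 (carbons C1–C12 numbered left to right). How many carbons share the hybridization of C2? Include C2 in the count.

5

C2 is sp (two π bonds).
C1: sp2
C2: sp ✓
C3: sp2
C4: sp3
C5: sp3
C6: sp ✓
C7: sp ✓
C8: sp3
C9: sp ✓
C10: sp ✓
C11: sp3
C12: sp3
5 carbons are sp.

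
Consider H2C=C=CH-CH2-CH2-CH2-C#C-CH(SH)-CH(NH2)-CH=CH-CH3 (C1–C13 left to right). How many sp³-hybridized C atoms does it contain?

6

C1: sp2
C2: sp
C3: sp2
C4: sp3 ✓
C5: sp3 ✓
C6: sp3 ✓
C7: sp
C8: sp
C9: sp3 ✓
C10: sp3 ✓
C11: sp2
C12: sp2
C13: sp3 ✓
C4, C5, C6, C9, C10, C13 → 6 sp3 carbons.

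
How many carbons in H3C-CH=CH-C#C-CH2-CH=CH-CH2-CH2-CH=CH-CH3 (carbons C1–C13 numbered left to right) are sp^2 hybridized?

C1: sp3
C2: sp2 ✓
C3: sp2 ✓
C4: sp
C5: sp
C6: sp3
C7: sp2 ✓
C8: sp2 ✓
C9: sp3
C10: sp3
C11: sp2 ✓
C12: sp2 ✓
C13: sp3
C2, C3, C7, C8, C11, C12 → 6 sp2 carbons.

6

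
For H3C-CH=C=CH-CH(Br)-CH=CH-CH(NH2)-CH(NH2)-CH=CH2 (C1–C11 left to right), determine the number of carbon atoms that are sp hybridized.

C1: sp3
C2: sp2
C3: sp ✓
C4: sp2
C5: sp3
C6: sp2
C7: sp2
C8: sp3
C9: sp3
C10: sp2
C11: sp2
C3 → 1 sp carbon.

1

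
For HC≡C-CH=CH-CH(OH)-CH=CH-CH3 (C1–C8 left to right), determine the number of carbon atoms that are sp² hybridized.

4

C1: sp
C2: sp
C3: sp2 ✓
C4: sp2 ✓
C5: sp3
C6: sp2 ✓
C7: sp2 ✓
C8: sp3
C3, C4, C6, C7 → 4 sp2 carbons.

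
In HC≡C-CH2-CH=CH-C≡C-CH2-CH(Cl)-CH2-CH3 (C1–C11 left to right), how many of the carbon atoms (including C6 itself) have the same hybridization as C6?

4

C6 is sp (two π bonds).
C1: sp ✓
C2: sp ✓
C3: sp3
C4: sp2
C5: sp2
C6: sp ✓
C7: sp ✓
C8: sp3
C9: sp3
C10: sp3
C11: sp3
4 carbons are sp.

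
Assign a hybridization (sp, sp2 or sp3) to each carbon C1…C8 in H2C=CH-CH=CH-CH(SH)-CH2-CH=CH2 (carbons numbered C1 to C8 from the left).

C1 has 3 σ bonds, plus one π bond: steric number 3 → sp2.
C2 — 3 σ bonds, plus one π bond. Steric number 3, so sp2.
C3 is sp2: 3 σ bonds, plus one π bond, 3 electron-density regions.
C4 has 3 σ bonds, plus one π bond: steric number 3 → sp2.
C5 is sp3: 4 σ bonds, 4 electron-density regions.
C6 carries 4 σ bonds, giving a steric number of 4, so it is sp3.
C7: 3 σ bonds, plus one π bond — 3 electron domains, sp2.
C8 — 3 σ bonds, plus one π bond. Steric number 3, so sp2.

C1 sp2, C2 sp2, C3 sp2, C4 sp2, C5 sp3, C6 sp3, C7 sp2, C8 sp2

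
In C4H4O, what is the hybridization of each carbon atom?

sp2

Each carbon atom has 3 σ bonds, plus one π bond: steric number 3 → sp2.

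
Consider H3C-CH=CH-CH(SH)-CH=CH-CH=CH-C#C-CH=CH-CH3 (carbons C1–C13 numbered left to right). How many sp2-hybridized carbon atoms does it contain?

C1: sp3
C2: sp2 ✓
C3: sp2 ✓
C4: sp3
C5: sp2 ✓
C6: sp2 ✓
C7: sp2 ✓
C8: sp2 ✓
C9: sp
C10: sp
C11: sp2 ✓
C12: sp2 ✓
C13: sp3
C2, C3, C5, C6, C7, C8, C11, C12 → 8 sp2 carbons.

8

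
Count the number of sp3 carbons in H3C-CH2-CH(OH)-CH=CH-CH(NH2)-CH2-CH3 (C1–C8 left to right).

6

C1: sp3 ✓
C2: sp3 ✓
C3: sp3 ✓
C4: sp2
C5: sp2
C6: sp3 ✓
C7: sp3 ✓
C8: sp3 ✓
C1, C2, C3, C6, C7, C8 → 6 sp3 carbons.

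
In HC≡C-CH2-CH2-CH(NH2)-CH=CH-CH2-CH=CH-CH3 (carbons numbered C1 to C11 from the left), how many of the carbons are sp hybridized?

C1: sp ✓
C2: sp ✓
C3: sp3
C4: sp3
C5: sp3
C6: sp2
C7: sp2
C8: sp3
C9: sp2
C10: sp2
C11: sp3
C1, C2 → 2 sp carbons.

2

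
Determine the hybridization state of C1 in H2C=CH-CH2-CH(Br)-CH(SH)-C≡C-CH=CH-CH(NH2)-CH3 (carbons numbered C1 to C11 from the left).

sp^2

C1: 3 σ bonds, plus one π bond — 3 electron domains, sp2.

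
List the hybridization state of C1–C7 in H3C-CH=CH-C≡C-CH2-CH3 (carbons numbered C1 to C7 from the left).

C1 carries 4 σ bonds, giving a steric number of 4, so it is sp3.
C2 has 3 σ bonds, plus one π bond: steric number 3 → sp2.
C3 (3 σ bonds, plus one π bond) has steric number 3: sp2.
C4 — 2 σ bonds, plus two π bonds. Steric number 2, so sp.
C5 — 2 σ bonds, plus two π bonds. Steric number 2, so sp.
C6 (4 σ bonds) has steric number 4: sp3.
C7 carries 4 σ bonds, giving a steric number of 4, so it is sp3.

C1 sp3, C2 sp2, C3 sp2, C4 sp, C5 sp, C6 sp3, C7 sp3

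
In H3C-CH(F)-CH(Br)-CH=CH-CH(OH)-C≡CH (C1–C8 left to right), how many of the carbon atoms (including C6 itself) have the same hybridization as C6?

C6 is sp3 (only σ bonds).
C1: sp3 ✓
C2: sp3 ✓
C3: sp3 ✓
C4: sp2
C5: sp2
C6: sp3 ✓
C7: sp
C8: sp
4 carbons are sp3.

4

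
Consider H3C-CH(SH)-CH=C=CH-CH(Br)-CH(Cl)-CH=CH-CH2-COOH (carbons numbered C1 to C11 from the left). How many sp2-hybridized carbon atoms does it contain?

C1: sp3
C2: sp3
C3: sp2 ✓
C4: sp
C5: sp2 ✓
C6: sp3
C7: sp3
C8: sp2 ✓
C9: sp2 ✓
C10: sp3
C11: sp2 ✓
C3, C5, C8, C9, C11 → 5 sp2 carbons.

5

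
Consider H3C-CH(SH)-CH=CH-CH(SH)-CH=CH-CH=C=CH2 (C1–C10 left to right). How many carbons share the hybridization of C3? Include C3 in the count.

6

C3 is sp2 (one π bond).
C1: sp3
C2: sp3
C3: sp2 ✓
C4: sp2 ✓
C5: sp3
C6: sp2 ✓
C7: sp2 ✓
C8: sp2 ✓
C9: sp
C10: sp2 ✓
6 carbons are sp2.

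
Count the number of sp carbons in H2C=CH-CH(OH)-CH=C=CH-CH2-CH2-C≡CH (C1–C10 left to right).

3

C1: sp2
C2: sp2
C3: sp3
C4: sp2
C5: sp ✓
C6: sp2
C7: sp3
C8: sp3
C9: sp ✓
C10: sp ✓
C5, C9, C10 → 3 sp carbons.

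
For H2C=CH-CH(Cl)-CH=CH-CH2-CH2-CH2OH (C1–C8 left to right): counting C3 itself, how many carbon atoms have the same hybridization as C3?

4

C3 is sp3 (only σ bonds).
C1: sp2
C2: sp2
C3: sp3 ✓
C4: sp2
C5: sp2
C6: sp3 ✓
C7: sp3 ✓
C8: sp3 ✓
4 carbons are sp3.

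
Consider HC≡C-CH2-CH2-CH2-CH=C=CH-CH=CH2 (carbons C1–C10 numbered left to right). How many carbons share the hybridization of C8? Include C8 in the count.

C8 is sp2 (one π bond).
C1: sp
C2: sp
C3: sp3
C4: sp3
C5: sp3
C6: sp2 ✓
C7: sp
C8: sp2 ✓
C9: sp2 ✓
C10: sp2 ✓
4 carbons are sp2.

4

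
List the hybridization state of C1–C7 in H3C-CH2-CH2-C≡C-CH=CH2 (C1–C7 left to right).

C1 has 4 σ bonds: steric number 4 → sp3.
C2: 4 σ bonds — 4 electron domains, sp3.
C3: 4 σ bonds; 4 regions of electron density → sp3.
C4 (2 σ bonds, plus two π bonds) has steric number 2: sp.
C5: 2 σ bonds, plus two π bonds — 2 electron domains, sp.
C6: 3 σ bonds, plus one π bond — 3 electron domains, sp2.
C7 is sp2: 3 σ bonds, plus one π bond, 3 electron-density regions.

C1 sp3, C2 sp3, C3 sp3, C4 sp, C5 sp, C6 sp2, C7 sp2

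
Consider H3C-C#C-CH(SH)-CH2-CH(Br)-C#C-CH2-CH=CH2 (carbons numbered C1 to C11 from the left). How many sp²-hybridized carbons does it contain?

2

C1: sp3
C2: sp
C3: sp
C4: sp3
C5: sp3
C6: sp3
C7: sp
C8: sp
C9: sp3
C10: sp2 ✓
C11: sp2 ✓
C10, C11 → 2 sp2 carbons.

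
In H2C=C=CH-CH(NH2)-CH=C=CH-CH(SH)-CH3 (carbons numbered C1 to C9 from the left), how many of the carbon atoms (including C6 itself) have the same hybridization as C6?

2

C6 is sp (two π bonds).
C1: sp2
C2: sp ✓
C3: sp2
C4: sp3
C5: sp2
C6: sp ✓
C7: sp2
C8: sp3
C9: sp3
2 carbons are sp.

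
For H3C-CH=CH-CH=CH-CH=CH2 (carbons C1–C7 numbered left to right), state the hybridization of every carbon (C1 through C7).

C1 sp3, C2 sp2, C3 sp2, C4 sp2, C5 sp2, C6 sp2, C7 sp2

C1 (4 σ bonds) has steric number 4: sp3.
C2 (3 σ bonds, plus one π bond) has steric number 3: sp2.
C3 is sp2: 3 σ bonds, plus one π bond, 3 electron-density regions.
C4: 3 σ bonds, plus one π bond; 3 regions of electron density → sp2.
C5 has 3 σ bonds, plus one π bond: steric number 3 → sp2.
C6: 3 σ bonds, plus one π bond — 3 electron domains, sp2.
C7 (3 σ bonds, plus one π bond) has steric number 3: sp2.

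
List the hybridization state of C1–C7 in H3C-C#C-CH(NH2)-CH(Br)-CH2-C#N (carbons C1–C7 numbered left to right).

C1 sp3, C2 sp, C3 sp, C4 sp3, C5 sp3, C6 sp3, C7 sp

C1 has 4 σ bonds: steric number 4 → sp3.
C2 carries 2 σ bonds, plus two π bonds, giving a steric number of 2, so it is sp.
C3: 2 σ bonds, plus two π bonds; 2 regions of electron density → sp.
C4 is sp3: 4 σ bonds, 4 electron-density regions.
C5: 4 σ bonds; 4 regions of electron density → sp3.
C6 has 4 σ bonds: steric number 4 → sp3.
C7 is sp: 2 σ bonds, plus two π bonds, 2 electron-density regions.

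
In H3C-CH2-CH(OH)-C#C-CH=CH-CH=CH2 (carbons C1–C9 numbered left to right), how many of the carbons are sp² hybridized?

4

C1: sp3
C2: sp3
C3: sp3
C4: sp
C5: sp
C6: sp2 ✓
C7: sp2 ✓
C8: sp2 ✓
C9: sp2 ✓
C6, C7, C8, C9 → 4 sp2 carbons.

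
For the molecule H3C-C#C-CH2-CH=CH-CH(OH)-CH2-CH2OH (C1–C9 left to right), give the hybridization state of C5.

sp2

C5 is sp2: 3 σ bonds, plus one π bond, 3 electron-density regions.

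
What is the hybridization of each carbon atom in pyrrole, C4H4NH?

sp²

Each carbon atom: 3 σ bonds, plus one π bond — 3 electron domains, sp2.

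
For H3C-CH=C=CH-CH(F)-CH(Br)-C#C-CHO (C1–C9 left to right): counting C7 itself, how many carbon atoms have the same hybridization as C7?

3

C7 is sp (two π bonds).
C1: sp3
C2: sp2
C3: sp ✓
C4: sp2
C5: sp3
C6: sp3
C7: sp ✓
C8: sp ✓
C9: sp2
3 carbons are sp.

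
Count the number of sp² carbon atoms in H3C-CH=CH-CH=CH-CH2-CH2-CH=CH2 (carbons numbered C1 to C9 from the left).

6

C1: sp3
C2: sp2 ✓
C3: sp2 ✓
C4: sp2 ✓
C5: sp2 ✓
C6: sp3
C7: sp3
C8: sp2 ✓
C9: sp2 ✓
C2, C3, C4, C5, C8, C9 → 6 sp2 carbons.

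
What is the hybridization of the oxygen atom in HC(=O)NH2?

sp^2

The oxygen atom (1 σ bond and 2 lone pairs, plus one π bond) has steric number 3: sp2.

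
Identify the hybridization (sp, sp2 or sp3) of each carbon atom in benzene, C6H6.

Every ring carbon has three σ bonds and contributes one p electron to the aromatic π system.

sp2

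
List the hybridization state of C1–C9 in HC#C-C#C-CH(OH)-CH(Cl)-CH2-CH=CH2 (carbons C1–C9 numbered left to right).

C1 sp, C2 sp, C3 sp, C4 sp, C5 sp3, C6 sp3, C7 sp3, C8 sp2, C9 sp2

C1 — 2 σ bonds, plus two π bonds. Steric number 2, so sp.
C2 carries 2 σ bonds, plus two π bonds, giving a steric number of 2, so it is sp.
C3: 2 σ bonds, plus two π bonds — 2 electron domains, sp.
C4 has 2 σ bonds, plus two π bonds: steric number 2 → sp.
C5: 4 σ bonds; 4 regions of electron density → sp3.
C6 is sp3: 4 σ bonds, 4 electron-density regions.
C7: 4 σ bonds; 4 regions of electron density → sp3.
C8: 3 σ bonds, plus one π bond; 3 regions of electron density → sp2.
C9 carries 3 σ bonds, plus one π bond, giving a steric number of 3, so it is sp2.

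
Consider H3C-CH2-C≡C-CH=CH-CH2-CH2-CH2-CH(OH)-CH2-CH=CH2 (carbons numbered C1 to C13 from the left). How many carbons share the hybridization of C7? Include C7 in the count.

7

C7 is sp3 (only σ bonds).
C1: sp3 ✓
C2: sp3 ✓
C3: sp
C4: sp
C5: sp2
C6: sp2
C7: sp3 ✓
C8: sp3 ✓
C9: sp3 ✓
C10: sp3 ✓
C11: sp3 ✓
C12: sp2
C13: sp2
7 carbons are sp3.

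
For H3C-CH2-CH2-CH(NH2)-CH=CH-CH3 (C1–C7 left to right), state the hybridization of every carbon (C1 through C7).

C1 sp3, C2 sp3, C3 sp3, C4 sp3, C5 sp2, C6 sp2, C7 sp3

C1: 4 σ bonds; 4 regions of electron density → sp3.
C2: 4 σ bonds — 4 electron domains, sp3.
C3 has 4 σ bonds: steric number 4 → sp3.
C4 has 4 σ bonds: steric number 4 → sp3.
C5 is sp2: 3 σ bonds, plus one π bond, 3 electron-density regions.
C6 is sp2: 3 σ bonds, plus one π bond, 3 electron-density regions.
C7: 4 σ bonds; 4 regions of electron density → sp3.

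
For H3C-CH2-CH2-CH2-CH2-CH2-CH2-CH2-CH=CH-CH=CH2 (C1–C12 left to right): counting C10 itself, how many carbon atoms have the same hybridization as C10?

4

C10 is sp2 (one π bond).
C1: sp3
C2: sp3
C3: sp3
C4: sp3
C5: sp3
C6: sp3
C7: sp3
C8: sp3
C9: sp2 ✓
C10: sp2 ✓
C11: sp2 ✓
C12: sp2 ✓
4 carbons are sp2.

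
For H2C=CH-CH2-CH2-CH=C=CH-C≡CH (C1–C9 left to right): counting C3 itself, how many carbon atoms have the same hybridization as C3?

2

C3 is sp3 (only σ bonds).
C1: sp2
C2: sp2
C3: sp3 ✓
C4: sp3 ✓
C5: sp2
C6: sp
C7: sp2
C8: sp
C9: sp
2 carbons are sp3.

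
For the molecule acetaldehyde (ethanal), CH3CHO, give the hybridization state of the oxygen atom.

sp²

The oxygen atom: 1 σ bond and 2 lone pairs, plus one π bond — 3 electron domains, sp2.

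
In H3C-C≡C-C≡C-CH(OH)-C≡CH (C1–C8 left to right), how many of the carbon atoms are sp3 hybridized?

2

C1: sp3 ✓
C2: sp
C3: sp
C4: sp
C5: sp
C6: sp3 ✓
C7: sp
C8: sp
C1, C6 → 2 sp3 carbons.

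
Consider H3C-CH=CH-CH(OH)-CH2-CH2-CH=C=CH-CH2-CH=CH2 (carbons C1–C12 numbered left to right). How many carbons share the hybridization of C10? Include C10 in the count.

5

C10 is sp3 (only σ bonds).
C1: sp3 ✓
C2: sp2
C3: sp2
C4: sp3 ✓
C5: sp3 ✓
C6: sp3 ✓
C7: sp2
C8: sp
C9: sp2
C10: sp3 ✓
C11: sp2
C12: sp2
5 carbons are sp3.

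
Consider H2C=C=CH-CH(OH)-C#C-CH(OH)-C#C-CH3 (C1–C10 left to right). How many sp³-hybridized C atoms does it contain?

3

C1: sp2
C2: sp
C3: sp2
C4: sp3 ✓
C5: sp
C6: sp
C7: sp3 ✓
C8: sp
C9: sp
C10: sp3 ✓
C4, C7, C10 → 3 sp3 carbons.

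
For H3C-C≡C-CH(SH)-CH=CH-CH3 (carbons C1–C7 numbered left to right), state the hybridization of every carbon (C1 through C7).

C1 sp3, C2 sp, C3 sp, C4 sp3, C5 sp2, C6 sp2, C7 sp3

C1 has 4 σ bonds: steric number 4 → sp3.
C2 — 2 σ bonds, plus two π bonds. Steric number 2, so sp.
C3 (2 σ bonds, plus two π bonds) has steric number 2: sp.
C4 (4 σ bonds) has steric number 4: sp3.
C5 (3 σ bonds, plus one π bond) has steric number 3: sp2.
C6 — 3 σ bonds, plus one π bond. Steric number 3, so sp2.
C7 carries 4 σ bonds, giving a steric number of 4, so it is sp3.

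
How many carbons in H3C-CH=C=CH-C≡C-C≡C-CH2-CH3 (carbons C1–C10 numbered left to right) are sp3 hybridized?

C1: sp3 ✓
C2: sp2
C3: sp
C4: sp2
C5: sp
C6: sp
C7: sp
C8: sp
C9: sp3 ✓
C10: sp3 ✓
C1, C9, C10 → 3 sp3 carbons.

3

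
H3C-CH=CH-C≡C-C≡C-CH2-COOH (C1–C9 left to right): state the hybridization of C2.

C2 has 3 σ bonds, plus one π bond: steric number 3 → sp2.

sp²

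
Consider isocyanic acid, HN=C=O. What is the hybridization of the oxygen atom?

The oxygen atom has 1 σ bond and 2 lone pairs, plus one π bond: steric number 3 → sp2.

sp²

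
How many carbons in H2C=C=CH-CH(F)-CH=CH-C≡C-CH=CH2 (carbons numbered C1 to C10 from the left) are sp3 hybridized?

C1: sp2
C2: sp
C3: sp2
C4: sp3 ✓
C5: sp2
C6: sp2
C7: sp
C8: sp
C9: sp2
C10: sp2
C4 → 1 sp3 carbon.

1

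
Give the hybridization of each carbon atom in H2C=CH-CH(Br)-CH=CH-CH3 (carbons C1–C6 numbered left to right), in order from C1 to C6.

C1 has 3 σ bonds, plus one π bond: steric number 3 → sp2.
C2: 3 σ bonds, plus one π bond — 3 electron domains, sp2.
C3 — 4 σ bonds. Steric number 4, so sp3.
C4: 3 σ bonds, plus one π bond; 3 regions of electron density → sp2.
C5: 3 σ bonds, plus one π bond; 3 regions of electron density → sp2.
C6 is sp3: 4 σ bonds, 4 electron-density regions.

C1 sp2, C2 sp2, C3 sp3, C4 sp2, C5 sp2, C6 sp3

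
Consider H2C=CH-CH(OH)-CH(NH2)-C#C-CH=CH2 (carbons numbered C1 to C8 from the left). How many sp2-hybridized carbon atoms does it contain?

4

C1: sp2 ✓
C2: sp2 ✓
C3: sp3
C4: sp3
C5: sp
C6: sp
C7: sp2 ✓
C8: sp2 ✓
C1, C2, C7, C8 → 4 sp2 carbons.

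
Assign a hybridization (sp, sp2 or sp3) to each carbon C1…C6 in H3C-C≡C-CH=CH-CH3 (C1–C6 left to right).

C1 has 4 σ bonds: steric number 4 → sp3.
C2 is sp: 2 σ bonds, plus two π bonds, 2 electron-density regions.
C3 — 2 σ bonds, plus two π bonds. Steric number 2, so sp.
C4: 3 σ bonds, plus one π bond; 3 regions of electron density → sp2.
C5: 3 σ bonds, plus one π bond — 3 electron domains, sp2.
C6 carries 4 σ bonds, giving a steric number of 4, so it is sp3.

C1 sp3, C2 sp, C3 sp, C4 sp2, C5 sp2, C6 sp3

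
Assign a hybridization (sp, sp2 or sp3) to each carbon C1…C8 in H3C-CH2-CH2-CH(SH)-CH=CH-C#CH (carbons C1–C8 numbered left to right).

C1 carries 4 σ bonds, giving a steric number of 4, so it is sp3.
C2 is sp3: 4 σ bonds, 4 electron-density regions.
C3: 4 σ bonds; 4 regions of electron density → sp3.
C4 carries 4 σ bonds, giving a steric number of 4, so it is sp3.
C5 has 3 σ bonds, plus one π bond: steric number 3 → sp2.
C6 has 3 σ bonds, plus one π bond: steric number 3 → sp2.
C7: 2 σ bonds, plus two π bonds; 2 regions of electron density → sp.
C8: 2 σ bonds, plus two π bonds; 2 regions of electron density → sp.

C1 sp3, C2 sp3, C3 sp3, C4 sp3, C5 sp2, C6 sp2, C7 sp, C8 sp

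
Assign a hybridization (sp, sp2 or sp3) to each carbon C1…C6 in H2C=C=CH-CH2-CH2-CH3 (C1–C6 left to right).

C1 has 3 σ bonds, plus one π bond: steric number 3 → sp2.
C2 (2 σ bonds, plus two π bonds) has steric number 2: sp.
C3 has 3 σ bonds, plus one π bond: steric number 3 → sp2.
C4 is sp3: 4 σ bonds, 4 electron-density regions.
C5: 4 σ bonds — 4 electron domains, sp3.
C6 has 4 σ bonds: steric number 4 → sp3.

C1 sp2, C2 sp, C3 sp2, C4 sp3, C5 sp3, C6 sp3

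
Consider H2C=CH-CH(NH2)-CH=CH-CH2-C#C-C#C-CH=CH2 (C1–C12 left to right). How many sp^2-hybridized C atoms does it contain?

C1: sp2 ✓
C2: sp2 ✓
C3: sp3
C4: sp2 ✓
C5: sp2 ✓
C6: sp3
C7: sp
C8: sp
C9: sp
C10: sp
C11: sp2 ✓
C12: sp2 ✓
C1, C2, C4, C5, C11, C12 → 6 sp2 carbons.

6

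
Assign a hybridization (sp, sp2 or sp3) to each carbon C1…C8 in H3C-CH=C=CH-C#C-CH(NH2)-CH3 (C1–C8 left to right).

C1 sp3, C2 sp2, C3 sp, C4 sp2, C5 sp, C6 sp, C7 sp3, C8 sp3

C1: 4 σ bonds — 4 electron domains, sp3.
C2: 3 σ bonds, plus one π bond; 3 regions of electron density → sp2.
C3 has 2 σ bonds, plus two π bonds: steric number 2 → sp.
C4 — 3 σ bonds, plus one π bond. Steric number 3, so sp2.
C5: 2 σ bonds, plus two π bonds — 2 electron domains, sp.
C6 (2 σ bonds, plus two π bonds) has steric number 2: sp.
C7 — 4 σ bonds. Steric number 4, so sp3.
C8 (4 σ bonds) has steric number 4: sp3.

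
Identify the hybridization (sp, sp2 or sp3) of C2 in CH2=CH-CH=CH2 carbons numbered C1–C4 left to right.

sp^2

C2: 3 σ bonds, plus one π bond; 3 regions of electron density → sp2.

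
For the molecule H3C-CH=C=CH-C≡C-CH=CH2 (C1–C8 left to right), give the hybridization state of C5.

C5 (2 σ bonds, plus two π bonds) has steric number 2: sp.

sp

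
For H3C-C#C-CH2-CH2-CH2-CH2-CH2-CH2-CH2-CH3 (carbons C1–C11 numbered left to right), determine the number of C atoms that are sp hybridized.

C1: sp3
C2: sp ✓
C3: sp ✓
C4: sp3
C5: sp3
C6: sp3
C7: sp3
C8: sp3
C9: sp3
C10: sp3
C11: sp3
C2, C3 → 2 sp carbons.

2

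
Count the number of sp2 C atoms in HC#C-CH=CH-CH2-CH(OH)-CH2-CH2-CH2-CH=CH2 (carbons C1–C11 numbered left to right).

4

C1: sp
C2: sp
C3: sp2 ✓
C4: sp2 ✓
C5: sp3
C6: sp3
C7: sp3
C8: sp3
C9: sp3
C10: sp2 ✓
C11: sp2 ✓
C3, C4, C10, C11 → 4 sp2 carbons.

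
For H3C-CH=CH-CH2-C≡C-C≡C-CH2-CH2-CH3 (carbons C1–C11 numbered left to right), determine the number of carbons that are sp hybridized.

4

C1: sp3
C2: sp2
C3: sp2
C4: sp3
C5: sp ✓
C6: sp ✓
C7: sp ✓
C8: sp ✓
C9: sp3
C10: sp3
C11: sp3
C5, C6, C7, C8 → 4 sp carbons.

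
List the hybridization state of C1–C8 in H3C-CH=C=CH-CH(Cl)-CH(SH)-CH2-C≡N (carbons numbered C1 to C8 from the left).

C1 sp3, C2 sp2, C3 sp, C4 sp2, C5 sp3, C6 sp3, C7 sp3, C8 sp

C1: 4 σ bonds; 4 regions of electron density → sp3.
C2: 3 σ bonds, plus one π bond — 3 electron domains, sp2.
C3 has 2 σ bonds, plus two π bonds: steric number 2 → sp.
C4 — 3 σ bonds, plus one π bond. Steric number 3, so sp2.
C5 — 4 σ bonds. Steric number 4, so sp3.
C6: 4 σ bonds — 4 electron domains, sp3.
C7 carries 4 σ bonds, giving a steric number of 4, so it is sp3.
C8 — 2 σ bonds, plus two π bonds. Steric number 2, so sp.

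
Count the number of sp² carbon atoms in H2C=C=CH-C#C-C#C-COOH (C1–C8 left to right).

3

C1: sp2 ✓
C2: sp
C3: sp2 ✓
C4: sp
C5: sp
C6: sp
C7: sp
C8: sp2 ✓
C1, C3, C8 → 3 sp2 carbons.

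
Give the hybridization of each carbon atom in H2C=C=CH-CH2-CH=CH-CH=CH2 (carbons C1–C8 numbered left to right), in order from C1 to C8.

C1 sp2, C2 sp, C3 sp2, C4 sp3, C5 sp2, C6 sp2, C7 sp2, C8 sp2

C1: 3 σ bonds, plus one π bond — 3 electron domains, sp2.
C2: 2 σ bonds, plus two π bonds; 2 regions of electron density → sp.
C3: 3 σ bonds, plus one π bond — 3 electron domains, sp2.
C4 — 4 σ bonds. Steric number 4, so sp3.
C5 has 3 σ bonds, plus one π bond: steric number 3 → sp2.
C6 (3 σ bonds, plus one π bond) has steric number 3: sp2.
C7 is sp2: 3 σ bonds, plus one π bond, 3 electron-density regions.
C8: 3 σ bonds, plus one π bond; 3 regions of electron density → sp2.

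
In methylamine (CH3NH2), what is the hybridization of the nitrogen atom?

Three σ bonds + one lone pair = steric number 4 → sp3.

sp³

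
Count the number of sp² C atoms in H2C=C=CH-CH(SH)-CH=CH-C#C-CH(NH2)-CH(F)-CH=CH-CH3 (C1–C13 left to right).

6

C1: sp2 ✓
C2: sp
C3: sp2 ✓
C4: sp3
C5: sp2 ✓
C6: sp2 ✓
C7: sp
C8: sp
C9: sp3
C10: sp3
C11: sp2 ✓
C12: sp2 ✓
C13: sp3
C1, C3, C5, C6, C11, C12 → 6 sp2 carbons.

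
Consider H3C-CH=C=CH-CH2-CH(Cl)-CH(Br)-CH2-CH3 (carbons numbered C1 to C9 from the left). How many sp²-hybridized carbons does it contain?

2

C1: sp3
C2: sp2 ✓
C3: sp
C4: sp2 ✓
C5: sp3
C6: sp3
C7: sp3
C8: sp3
C9: sp3
C2, C4 → 2 sp2 carbons.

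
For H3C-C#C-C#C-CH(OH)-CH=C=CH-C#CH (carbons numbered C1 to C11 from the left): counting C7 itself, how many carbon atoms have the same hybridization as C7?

2

C7 is sp2 (one π bond).
C1: sp3
C2: sp
C3: sp
C4: sp
C5: sp
C6: sp3
C7: sp2 ✓
C8: sp
C9: sp2 ✓
C10: sp
C11: sp
2 carbons are sp2.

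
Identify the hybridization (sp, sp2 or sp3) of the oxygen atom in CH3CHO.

The oxygen atom (1 σ bond and 2 lone pairs, plus one π bond) has steric number 3: sp2.

sp2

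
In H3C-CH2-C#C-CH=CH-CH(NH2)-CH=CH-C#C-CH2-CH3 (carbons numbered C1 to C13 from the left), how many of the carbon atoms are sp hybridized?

C1: sp3
C2: sp3
C3: sp ✓
C4: sp ✓
C5: sp2
C6: sp2
C7: sp3
C8: sp2
C9: sp2
C10: sp ✓
C11: sp ✓
C12: sp3
C13: sp3
C3, C4, C10, C11 → 4 sp carbons.

4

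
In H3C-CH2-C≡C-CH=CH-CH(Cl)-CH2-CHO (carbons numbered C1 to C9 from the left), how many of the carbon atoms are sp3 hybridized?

C1: sp3 ✓
C2: sp3 ✓
C3: sp
C4: sp
C5: sp2
C6: sp2
C7: sp3 ✓
C8: sp3 ✓
C9: sp2
C1, C2, C7, C8 → 4 sp3 carbons.

4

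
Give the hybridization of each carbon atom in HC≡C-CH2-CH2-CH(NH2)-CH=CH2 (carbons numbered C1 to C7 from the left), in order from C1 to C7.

C1: 2 σ bonds, plus two π bonds — 2 electron domains, sp.
C2 is sp: 2 σ bonds, plus two π bonds, 2 electron-density regions.
C3: 4 σ bonds; 4 regions of electron density → sp3.
C4 — 4 σ bonds. Steric number 4, so sp3.
C5 — 4 σ bonds. Steric number 4, so sp3.
C6 is sp2: 3 σ bonds, plus one π bond, 3 electron-density regions.
C7 (3 σ bonds, plus one π bond) has steric number 3: sp2.

C1 sp, C2 sp, C3 sp3, C4 sp3, C5 sp3, C6 sp2, C7 sp2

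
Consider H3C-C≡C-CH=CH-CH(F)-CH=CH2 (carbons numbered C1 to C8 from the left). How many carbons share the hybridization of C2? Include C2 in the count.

C2 is sp (two π bonds).
C1: sp3
C2: sp ✓
C3: sp ✓
C4: sp2
C5: sp2
C6: sp3
C7: sp2
C8: sp2
2 carbons are sp.

2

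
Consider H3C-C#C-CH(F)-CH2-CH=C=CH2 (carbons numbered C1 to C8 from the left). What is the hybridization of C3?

sp

C3: 2 σ bonds, plus two π bonds — 2 electron domains, sp.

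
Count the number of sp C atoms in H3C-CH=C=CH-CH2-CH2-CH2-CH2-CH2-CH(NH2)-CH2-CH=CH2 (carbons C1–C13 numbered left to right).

C1: sp3
C2: sp2
C3: sp ✓
C4: sp2
C5: sp3
C6: sp3
C7: sp3
C8: sp3
C9: sp3
C10: sp3
C11: sp3
C12: sp2
C13: sp2
C3 → 1 sp carbon.

1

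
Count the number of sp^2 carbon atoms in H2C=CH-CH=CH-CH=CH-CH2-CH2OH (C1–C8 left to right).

6

C1: sp2 ✓
C2: sp2 ✓
C3: sp2 ✓
C4: sp2 ✓
C5: sp2 ✓
C6: sp2 ✓
C7: sp3
C8: sp3
C1, C2, C3, C4, C5, C6 → 6 sp2 carbons.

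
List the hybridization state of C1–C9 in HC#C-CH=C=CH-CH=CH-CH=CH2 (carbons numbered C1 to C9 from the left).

C1 sp, C2 sp, C3 sp2, C4 sp, C5 sp2, C6 sp2, C7 sp2, C8 sp2, C9 sp2

C1: 2 σ bonds, plus two π bonds; 2 regions of electron density → sp.
C2 — 2 σ bonds, plus two π bonds. Steric number 2, so sp.
C3 has 3 σ bonds, plus one π bond: steric number 3 → sp2.
C4 has 2 σ bonds, plus two π bonds: steric number 2 → sp.
C5 has 3 σ bonds, plus one π bond: steric number 3 → sp2.
C6 (3 σ bonds, plus one π bond) has steric number 3: sp2.
C7 has 3 σ bonds, plus one π bond: steric number 3 → sp2.
C8 — 3 σ bonds, plus one π bond. Steric number 3, so sp2.
C9 — 3 σ bonds, plus one π bond. Steric number 3, so sp2.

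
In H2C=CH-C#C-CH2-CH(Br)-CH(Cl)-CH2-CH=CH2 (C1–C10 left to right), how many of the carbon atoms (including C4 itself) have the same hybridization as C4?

C4 is sp (two π bonds).
C1: sp2
C2: sp2
C3: sp ✓
C4: sp ✓
C5: sp3
C6: sp3
C7: sp3
C8: sp3
C9: sp2
C10: sp2
2 carbons are sp.

2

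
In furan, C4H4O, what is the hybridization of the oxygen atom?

sp^2

One O lone pair is in the aromatic π system (p orbital), the other is in an sp2 hybrid in the ring plane; O has two σ bonds + one in-plane lone pair → sp2.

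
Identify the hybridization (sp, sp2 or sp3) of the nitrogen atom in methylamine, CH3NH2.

sp3

Three σ bonds + one lone pair = steric number 4 → sp3.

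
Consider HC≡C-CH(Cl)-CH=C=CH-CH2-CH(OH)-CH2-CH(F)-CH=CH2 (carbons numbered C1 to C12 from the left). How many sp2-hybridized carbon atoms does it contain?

4

C1: sp
C2: sp
C3: sp3
C4: sp2 ✓
C5: sp
C6: sp2 ✓
C7: sp3
C8: sp3
C9: sp3
C10: sp3
C11: sp2 ✓
C12: sp2 ✓
C4, C6, C11, C12 → 4 sp2 carbons.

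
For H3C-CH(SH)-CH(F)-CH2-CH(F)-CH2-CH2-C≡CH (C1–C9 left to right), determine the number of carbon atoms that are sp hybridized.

C1: sp3
C2: sp3
C3: sp3
C4: sp3
C5: sp3
C6: sp3
C7: sp3
C8: sp ✓
C9: sp ✓
C8, C9 → 2 sp carbons.

2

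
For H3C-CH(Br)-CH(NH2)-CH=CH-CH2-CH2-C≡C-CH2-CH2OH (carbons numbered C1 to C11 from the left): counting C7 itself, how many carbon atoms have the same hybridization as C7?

C7 is sp3 (only σ bonds).
C1: sp3 ✓
C2: sp3 ✓
C3: sp3 ✓
C4: sp2
C5: sp2
C6: sp3 ✓
C7: sp3 ✓
C8: sp
C9: sp
C10: sp3 ✓
C11: sp3 ✓
7 carbons are sp3.

7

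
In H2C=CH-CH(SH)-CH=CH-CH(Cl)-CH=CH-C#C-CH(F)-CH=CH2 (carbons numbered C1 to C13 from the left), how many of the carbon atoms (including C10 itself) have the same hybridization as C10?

2

C10 is sp (two π bonds).
C1: sp2
C2: sp2
C3: sp3
C4: sp2
C5: sp2
C6: sp3
C7: sp2
C8: sp2
C9: sp ✓
C10: sp ✓
C11: sp3
C12: sp2
C13: sp2
2 carbons are sp.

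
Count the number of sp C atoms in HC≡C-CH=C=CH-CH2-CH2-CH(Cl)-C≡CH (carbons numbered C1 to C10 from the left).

C1: sp ✓
C2: sp ✓
C3: sp2
C4: sp ✓
C5: sp2
C6: sp3
C7: sp3
C8: sp3
C9: sp ✓
C10: sp ✓
C1, C2, C4, C9, C10 → 5 sp carbons.

5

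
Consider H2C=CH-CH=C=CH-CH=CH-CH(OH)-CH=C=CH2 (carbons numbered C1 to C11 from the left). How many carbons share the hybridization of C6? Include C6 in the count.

8

C6 is sp2 (one π bond).
C1: sp2 ✓
C2: sp2 ✓
C3: sp2 ✓
C4: sp
C5: sp2 ✓
C6: sp2 ✓
C7: sp2 ✓
C8: sp3
C9: sp2 ✓
C10: sp
C11: sp2 ✓
8 carbons are sp2.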